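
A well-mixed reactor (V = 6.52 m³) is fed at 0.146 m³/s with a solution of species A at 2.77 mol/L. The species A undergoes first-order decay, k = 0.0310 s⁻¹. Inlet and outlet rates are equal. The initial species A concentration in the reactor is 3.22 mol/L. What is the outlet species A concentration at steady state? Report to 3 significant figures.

V dC/dt = Q(C_in − C) − k V C.
Steady state (dC/dt = 0): C_ss = Q C_in/(Q + kV) = C_in/(1 + kV/Q).
C_ss = 0.146·2.77/(0.146 + 0.0310·6.52) = 0.40442/0.34812 = 1.1617 mol/L.

1.16 mol/L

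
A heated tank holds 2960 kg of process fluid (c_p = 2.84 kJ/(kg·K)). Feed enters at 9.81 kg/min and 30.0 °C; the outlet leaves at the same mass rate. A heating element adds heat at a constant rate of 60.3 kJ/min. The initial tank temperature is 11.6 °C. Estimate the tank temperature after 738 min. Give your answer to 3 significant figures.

Energy balance: M c_p dT/dt = ṁ c_p (T_in − T) + 60.3.
τ = M/ṁ = 301.73 min; T_ss = T_in + Q̇/(ṁ c_p) = 30.0 + 60.3/(9.81·2.84) = 32.164 °C.
This is linear first-order; T(t) = T_ss + (T₀ − T_ss) e^(−t/τ).
T(738) = 32.164 + (-20.564)·e^(−738/301.73) = 32.164 + (-20.564)·0.086651 = 30.382 °C.

30.4 °C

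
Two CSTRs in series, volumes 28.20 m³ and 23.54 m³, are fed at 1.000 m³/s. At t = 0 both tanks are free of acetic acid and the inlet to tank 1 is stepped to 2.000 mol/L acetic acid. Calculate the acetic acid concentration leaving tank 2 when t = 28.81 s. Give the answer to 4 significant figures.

0.6140 mol/L

Species balance on tank i: dCᵢ/dt = (Cᵢ₋₁ − Cᵢ)/τᵢ with τᵢ = Vᵢ/Q.
τ₁ = 28.20/1.000 = 28.2000 s; τ₂ = 23.54/1.000 = 23.5400 s.
Tank 1: C₁ = C_in(1 − e^(−t/τ₁)). Tank 2 (τ₁ ≠ τ₂): C₂ = C_in[1 − (τ₁ e^(−t/τ₁) − τ₂ e^(−t/τ₂))/(τ₁ − τ₂)].
At t = 28.81: e^(−t/τ₁) = 0.360007, e^(−t/τ₂) = 0.294089.
C₂ = 2.000·[1 − (28.2000·0.360007 − 23.5400·0.294089)/(4.66000)] = 2.000·0.307005 = 0.614009 mol/L.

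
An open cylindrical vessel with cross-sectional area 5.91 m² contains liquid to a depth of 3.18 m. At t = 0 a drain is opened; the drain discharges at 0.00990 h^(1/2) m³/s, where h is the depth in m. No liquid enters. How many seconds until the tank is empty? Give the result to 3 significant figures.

A dh/dt = −Q_out = −0.00990 √h.
This is separable: 2 d(√h)/dt = −0.00990/A, so √h = √h₀ − (0.00990/(2A)) t.
Set h = 0: 2√h₀ = (0.00990/A) t_empty ⇒ t_empty = 2A√h₀/0.00990.
t_empty = 2·5.91·√3.18/0.00990 = 11.820·1.7833/0.00990 = 2129.1 s.

2130 s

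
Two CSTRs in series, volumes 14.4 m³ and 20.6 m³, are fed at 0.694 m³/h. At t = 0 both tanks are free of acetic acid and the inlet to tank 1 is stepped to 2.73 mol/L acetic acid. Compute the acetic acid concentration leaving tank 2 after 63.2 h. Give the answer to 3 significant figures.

Time constants: τᵢ = Vᵢ/Q for each well-mixed tank.
τ₁ = 14.4/0.694 = 20.749 h; τ₂ = 20.6/0.694 = 29.683 h.
Tank 1: C₁ = C_in(1 − e^(−t/τ₁)). Tank 2 (τ₁ ≠ τ₂): C₂ = C_in[1 − (τ₁ e^(−t/τ₁) − τ₂ e^(−t/τ₂))/(τ₁ − τ₂)].
At t = 63.2: e^(−t/τ₁) = 0.047554, e^(−t/τ₂) = 0.11894.
C₂ = 2.73·[1 − (20.749·0.047554 − 29.683·0.11894)/(-8.9337)] = 2.73·0.71527 = 1.9527 mol/L.

1.95 mol/L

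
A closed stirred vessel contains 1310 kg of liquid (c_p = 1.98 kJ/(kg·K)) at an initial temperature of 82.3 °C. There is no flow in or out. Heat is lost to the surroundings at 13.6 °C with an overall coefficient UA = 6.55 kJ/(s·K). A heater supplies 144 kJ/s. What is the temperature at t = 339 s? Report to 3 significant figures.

M c_p dT/dt = −UA(T − T_amb) + Q̇.
dT/dt = (T_ss − T)/τ with T_ss = T_amb + Q̇/UA = 13.6 + 144/6.55 = 35.585 °C, τ = M c_p/UA = 1310·1.98/6.55 = 396.00 s.
This is linear first-order; T(t) = T_ss + (T₀ − T_ss) e^(−t/τ).
T(339) = 35.585 + (46.715)·0.42483 = 55.431 °C.

55.4 °C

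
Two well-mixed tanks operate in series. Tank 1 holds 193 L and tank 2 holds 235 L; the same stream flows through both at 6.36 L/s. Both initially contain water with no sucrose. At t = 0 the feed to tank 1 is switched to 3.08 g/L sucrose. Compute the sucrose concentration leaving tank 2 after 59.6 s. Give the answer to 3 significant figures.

1.63 g/L

Species balance on tank i: dCᵢ/dt = (Cᵢ₋₁ − Cᵢ)/τᵢ with τᵢ = Vᵢ/Q.
τ₁ = 193/6.36 = 30.346 s; τ₂ = 235/6.36 = 36.950 s.
Tank 1: C₁ = C_in(1 − e^(−t/τ₁)). Tank 2 (τ₁ ≠ τ₂): C₂ = C_in[1 − (τ₁ e^(−t/τ₁) − τ₂ e^(−t/τ₂))/(τ₁ − τ₂)].
At t = 59.6: e^(−t/τ₁) = 0.14029, e^(−t/τ₂) = 0.19929.
C₂ = 3.08·[1 − (30.346·0.14029 − 36.950·0.19929)/(-6.6038)] = 3.08·0.52962 = 1.6312 g/L.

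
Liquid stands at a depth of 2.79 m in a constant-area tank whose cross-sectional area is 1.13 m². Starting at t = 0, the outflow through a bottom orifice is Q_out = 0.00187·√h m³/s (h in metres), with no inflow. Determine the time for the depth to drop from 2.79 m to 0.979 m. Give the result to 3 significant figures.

A dh/dt = −Q_out = −0.00187 √h.
∫ h^(−1/2) dh = −(0.00187/A) ∫ dt, giving 2√h = 2√h₀ − (0.00187/A) t.
t = 2A(√h₀ − √h)/0.00187 = 2·1.13·(√2.79 − √0.979)/0.00187
  = 2.2600 × (1.6703 − 0.98944) / 0.00187 = 822.89 s.

823 s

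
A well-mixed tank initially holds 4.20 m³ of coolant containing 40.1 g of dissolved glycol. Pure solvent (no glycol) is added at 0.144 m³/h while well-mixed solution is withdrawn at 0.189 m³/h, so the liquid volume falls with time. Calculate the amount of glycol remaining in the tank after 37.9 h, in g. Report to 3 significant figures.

Total volume: dV/dt = Q_in − Q_out = -0.045000 m³/h, so V(t) = 4.20 − 0.045000 t and V(37.9) = 2.4945 m³.
Species balance (pure solvent in): dm/dt = −Q_out · m/V(t).
Separate: dm/m = −Q_out dt/V(t) ⇒ ln(m/m₀) = −(Q_out/(Q_in−Q_out)) ln(V/V₀).
m = m₀ (V₀/V)^(Q_out/(Q_in−Q_out)) = 40.1 × (4.20/2.4945)^(-4.2000) = 4.4960 g.

4.50 g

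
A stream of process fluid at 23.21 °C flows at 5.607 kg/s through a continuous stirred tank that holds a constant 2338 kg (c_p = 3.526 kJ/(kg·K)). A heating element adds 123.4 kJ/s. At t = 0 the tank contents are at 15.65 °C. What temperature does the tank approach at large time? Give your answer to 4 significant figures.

29.45 °C

Energy balance: M c_p dT/dt = ṁ c_p (T_in − T) + 123.4.
At steady state dT/dt = 0 ⇒ T_ss = T_in + Q̇/(ṁ c_p) = 23.21 + 123.4/(5.607·3.526) = 29.4517 °C.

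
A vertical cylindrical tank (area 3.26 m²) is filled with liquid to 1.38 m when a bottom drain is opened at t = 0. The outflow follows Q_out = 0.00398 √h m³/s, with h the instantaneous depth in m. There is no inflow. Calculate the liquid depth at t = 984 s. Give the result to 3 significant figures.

With no inflow, A dh/dt = −0.00398 √h.
∫ h^(−1/2) dh = −(0.00398/A) ∫ dt, giving 2√h = 2√h₀ − (0.00398/A) t.
√h = √1.38 − 0.00398·984/(2·3.26) = 1.1747 − 0.60066 = 0.57407.
h = 0.57407² = 0.32956 m.

0.330 m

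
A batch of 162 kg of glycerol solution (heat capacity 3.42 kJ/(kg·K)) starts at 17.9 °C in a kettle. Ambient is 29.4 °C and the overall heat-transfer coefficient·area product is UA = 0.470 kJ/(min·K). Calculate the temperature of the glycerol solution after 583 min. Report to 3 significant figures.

22.4 °C

M c_p dT/dt = −UA(T − T_amb).
dT/dt = (T_ss − T)/τ with T_ss = T_amb = 29.400 °C, τ = M c_p/UA = 162·3.42/0.470 = 1178.8 min.
T approaches T_ss exponentially: T(t) = T_ss + (T₀ − T_ss) e^(−t/τ).
T(583) = 29.400 + (-11.500)·0.60983 = 22.387 °C.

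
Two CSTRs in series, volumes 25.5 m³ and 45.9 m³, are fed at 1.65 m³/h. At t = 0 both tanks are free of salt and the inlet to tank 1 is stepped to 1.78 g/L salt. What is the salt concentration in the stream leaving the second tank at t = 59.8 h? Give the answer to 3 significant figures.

Species balance on tank i: dCᵢ/dt = (Cᵢ₋₁ − Cᵢ)/τᵢ with τᵢ = Vᵢ/Q.
τ₁ = 25.5/1.65 = 15.455 h; τ₂ = 45.9/1.65 = 27.818 h.
Tank 1: C₁ = C_in(1 − e^(−t/τ₁)). Tank 2 (τ₁ ≠ τ₂): C₂ = C_in[1 − (τ₁ e^(−t/τ₁) − τ₂ e^(−t/τ₂))/(τ₁ − τ₂)].
At t = 59.8: e^(−t/τ₁) = 0.020871, e^(−t/τ₂) = 0.11652.
C₂ = 1.78·[1 − (15.455·0.020871 − 27.818·0.11652)/(-12.364)] = 1.78·0.76391 = 1.3598 g/L.

1.36 g/L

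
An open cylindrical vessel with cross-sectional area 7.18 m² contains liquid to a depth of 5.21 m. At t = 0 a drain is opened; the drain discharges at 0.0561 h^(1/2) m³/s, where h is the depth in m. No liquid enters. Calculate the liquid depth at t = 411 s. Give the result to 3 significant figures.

0.458 m

A dh/dt = −Q_out = −0.0561 √h.
Separate and integrate: 2(√h − √h₀) = −(0.0561/A) t.
√h = √5.21 − 0.0561·411/(2·7.18) = 2.2825 − 1.6056 = 0.67689.
h = 0.67689² = 0.45819 m.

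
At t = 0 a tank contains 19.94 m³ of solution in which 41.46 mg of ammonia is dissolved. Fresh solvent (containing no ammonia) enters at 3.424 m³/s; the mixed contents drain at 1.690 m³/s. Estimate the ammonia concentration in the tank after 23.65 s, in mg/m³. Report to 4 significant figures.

0.2289 mg/m³

Total volume: dV/dt = Q_in − Q_out = 1.73400 m³/s, so V(t) = 19.94 + 1.73400 t and V(23.65) = 60.9491 m³.
Species balance (pure solvent in): dm/dt = −Q_out · m/V(t).
Separate: dm/m = −Q_out dt/V(t) ⇒ ln(m/m₀) = −(Q_out/(Q_in−Q_out)) ln(V/V₀).
m = m₀ (V₀/V)^(Q_out/(Q_in−Q_out)) = 41.46 × (19.94/60.9491)^(0.974625) = 13.9540 mg.
C = m/V = 13.9540/60.9491 = 0.228946 mg/m³.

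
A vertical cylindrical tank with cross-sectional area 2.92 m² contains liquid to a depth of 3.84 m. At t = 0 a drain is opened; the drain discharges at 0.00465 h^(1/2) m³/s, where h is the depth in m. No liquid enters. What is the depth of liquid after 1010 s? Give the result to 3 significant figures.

1.33 m

With no inflow, A dh/dt = −0.00465 √h.
This is separable: 2 d(√h)/dt = −0.00465/A, so √h = √h₀ − (0.00465/(2A)) t.
√h = √3.84 − 0.00465·1010/(2·2.92) = 1.9596 − 0.80420 = 1.1554.
h = 1.1554² = 1.3349 m.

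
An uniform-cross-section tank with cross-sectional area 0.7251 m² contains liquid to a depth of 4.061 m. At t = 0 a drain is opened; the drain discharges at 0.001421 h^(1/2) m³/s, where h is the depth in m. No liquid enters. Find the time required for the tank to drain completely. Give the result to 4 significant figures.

A dh/dt = −Q_out = −0.001421 √h.
∫ h^(−1/2) dh = −(0.001421/A) ∫ dt, giving 2√h = 2√h₀ − (0.001421/A) t.
Tank is empty when √h = 0: t_empty = 2A√h₀/0.001421.
t_empty = 2·0.7251·√4.061/0.001421 = 1.45020·2.01519/0.001421 = 2056.60 s.

2057 s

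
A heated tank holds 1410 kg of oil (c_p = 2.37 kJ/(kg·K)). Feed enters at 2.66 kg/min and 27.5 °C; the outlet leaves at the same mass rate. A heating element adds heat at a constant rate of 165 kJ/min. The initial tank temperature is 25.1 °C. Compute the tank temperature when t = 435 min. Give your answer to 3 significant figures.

Energy balance: M c_p dT/dt = ṁ c_p (T_in − T) + 165.
τ = M/ṁ = 530.08 min; T_ss = T_in + Q̇/(ṁ c_p) = 27.5 + 165/(2.66·2.37) = 53.673 °C.
This is linear first-order; T(t) = T_ss + (T₀ − T_ss) e^(−t/τ).
T(435) = 53.673 + (-28.573)·e^(−435/530.08) = 53.673 + (-28.573)·0.44015 = 41.097 °C.

41.1 °C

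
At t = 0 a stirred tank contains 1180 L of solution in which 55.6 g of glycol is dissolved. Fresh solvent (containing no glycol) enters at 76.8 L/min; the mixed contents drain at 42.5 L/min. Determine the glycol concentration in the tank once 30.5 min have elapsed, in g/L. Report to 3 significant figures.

0.0114 g/L

Let m(t) be the amount of glycol. Volume: V(t) = V₀ + (Q_in − Q_out) t = 1180 + 34.300 t; V(30.5) = 2226.1 L.
Species balance (pure solvent in): dm/dt = −Q_out · m/V(t).
dm/m = −Q_out dt/(V₀ + 34.300 t); integrating gives ln(m/m₀) = −(Q_out/(Q_in−Q_out)) ln(V/V₀).
m = m₀ (V₀/V)^(Q_out/(Q_in−Q_out)) = 55.6 × (1180/2226.1)^(1.2391) = 25.322 g.
C = m/V = 25.322/2226.1 = 0.011375 g/L.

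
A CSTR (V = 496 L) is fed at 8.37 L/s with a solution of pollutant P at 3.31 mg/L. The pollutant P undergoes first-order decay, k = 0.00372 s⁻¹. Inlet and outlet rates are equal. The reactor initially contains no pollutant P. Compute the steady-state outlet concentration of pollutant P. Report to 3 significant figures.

2.71 mg/L

Species balance: V dC/dt = Q C_in − Q C − k V C.
At steady state: 0 = Q C_in − (Q + kV) C_ss, so C_ss = Q C_in/(Q + kV).
C_ss = 8.37·3.31/(8.37 + 0.00372·496) = 27.705/10.215 = 2.7121 mg/L.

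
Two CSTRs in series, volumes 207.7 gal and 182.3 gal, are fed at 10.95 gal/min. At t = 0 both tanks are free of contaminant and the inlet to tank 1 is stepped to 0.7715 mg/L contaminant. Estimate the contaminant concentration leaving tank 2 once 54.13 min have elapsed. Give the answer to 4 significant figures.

0.6224 mg/L

Time constants: τᵢ = Vᵢ/Q for each well-mixed tank.
τ₁ = 207.7/10.95 = 18.9680 min; τ₂ = 182.3/10.95 = 16.6484 min.
Solving the cascade with C₁(0)=C₂(0)=0 gives C₂(t) = C_in[1 − (τ₁ e^(−t/τ₁) − τ₂ e^(−t/τ₂))/(τ₁ − τ₂)].
At t = 54.13: e^(−t/τ₁) = 0.0576279, e^(−t/τ₂) = 0.0387214.
C₂ = 0.7715·[1 − (18.9680·0.0576279 − 16.6484·0.0387214)/(2.31963)] = 0.7715·0.806677 = 0.622351 mg/L.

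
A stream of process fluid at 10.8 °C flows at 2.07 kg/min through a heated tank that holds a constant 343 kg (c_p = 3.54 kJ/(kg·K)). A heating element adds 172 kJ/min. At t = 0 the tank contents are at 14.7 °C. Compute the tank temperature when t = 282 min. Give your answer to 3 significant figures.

First-law balance (no shaft work): M c_p dT/dt = ṁ c_p (T_in − T) + 172.
Rearrange: dT/dt = (T_ss − T)/τ with τ = M/ṁ = 165.70 min and T_ss = T_in + Q̇/(ṁ c_p) = 34.272 °C.
Solution: T(t) = T_ss + (T₀ − T_ss) e^(−t/τ).
T(282) = 34.272 + (-19.572)·e^(−282/165.70) = 34.272 + (-19.572)·0.18234 = 30.703 °C.

30.7 °C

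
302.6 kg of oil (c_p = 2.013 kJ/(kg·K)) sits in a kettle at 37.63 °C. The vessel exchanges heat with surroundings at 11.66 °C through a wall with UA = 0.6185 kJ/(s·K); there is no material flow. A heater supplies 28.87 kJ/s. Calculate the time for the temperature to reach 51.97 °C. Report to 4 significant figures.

1161 s

First-law balance (no shaft work): M c_p dT/dt = −UA(T − T_amb) + Q̇.
τ = M c_p/UA = 984.857 s; T_ss = T_amb + Q̇/UA = 11.66 + 28.87/0.6185 = 58.3374 °C.
T(t) = T_ss + (T₀ − T_ss)e^(−t/τ); set T = 51.97:
t = −τ ln[(T − T_ss)/(T₀ − T_ss)] = −984.857 · ln(0.307495) = 1161.44 s.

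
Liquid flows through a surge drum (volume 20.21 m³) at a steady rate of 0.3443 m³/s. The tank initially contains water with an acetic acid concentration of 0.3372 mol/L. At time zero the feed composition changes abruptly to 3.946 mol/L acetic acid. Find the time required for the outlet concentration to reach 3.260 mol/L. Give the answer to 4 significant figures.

97.45 s

Species balance: V dC/dt = Q(C_in − C) ⇒ τ = V/Q = 58.6988 s.
C(t) = C_in + (C₀ − C_in) e^(−t/τ). Set C = 3.260 and solve for t:
e^(−t/τ) = (C − C_in)/(C₀ − C_in) = (3.260 − 3.946)/(0.3372 − 3.946) = 0.190091
t = −τ ln(…) = 58.6988 × 1.66025 = 97.4549 s.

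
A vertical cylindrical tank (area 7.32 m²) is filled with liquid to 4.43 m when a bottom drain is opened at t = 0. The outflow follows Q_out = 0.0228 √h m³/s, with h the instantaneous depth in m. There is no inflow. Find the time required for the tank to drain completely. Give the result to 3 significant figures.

With no inflow, A dh/dt = −0.0228 √h.
Separate and integrate: 2(√h − √h₀) = −(0.0228/A) t.
Set h = 0: 2√h₀ = (0.0228/A) t_empty ⇒ t_empty = 2A√h₀/0.0228.
t_empty = 2·7.32·√4.43/0.0228 = 14.640·2.1048/0.0228 = 1351.5 s.

1350 s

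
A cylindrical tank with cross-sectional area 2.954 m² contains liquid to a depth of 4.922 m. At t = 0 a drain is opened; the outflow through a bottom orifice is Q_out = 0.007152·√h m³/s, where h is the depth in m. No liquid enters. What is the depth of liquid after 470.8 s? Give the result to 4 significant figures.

2.718 m

A dh/dt = −Q_out = −0.007152 √h.
Separate and integrate: 2(√h − √h₀) = −(0.007152/A) t.
√h = √4.922 − 0.007152·470.8/(2·2.954) = 2.21856 − 0.569933 = 1.64863.
h = 1.64863² = 2.71797 m.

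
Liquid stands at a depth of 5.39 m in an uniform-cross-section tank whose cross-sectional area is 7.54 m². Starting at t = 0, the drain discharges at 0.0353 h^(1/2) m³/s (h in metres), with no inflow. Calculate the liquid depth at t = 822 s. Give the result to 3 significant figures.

Mass balance (ρ constant): A dh/dt = −0.0353 √h.
∫ h^(−1/2) dh = −(0.0353/A) ∫ dt, giving 2√h = 2√h₀ − (0.0353/A) t.
√h = √5.39 − 0.0353·822/(2·7.54) = 2.3216 − 1.9242 = 0.39746.
h = 0.39746² = 0.15797 m.

0.158 m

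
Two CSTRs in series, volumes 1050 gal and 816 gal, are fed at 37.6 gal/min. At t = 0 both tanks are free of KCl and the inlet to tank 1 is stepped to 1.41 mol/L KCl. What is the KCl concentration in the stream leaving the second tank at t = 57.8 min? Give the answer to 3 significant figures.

Each tank obeys Vᵢ dCᵢ/dt = Q(Cᵢ₋₁ − Cᵢ), so τᵢ = Vᵢ/Q.
τ₁ = 1050/37.6 = 27.926 min; τ₂ = 816/37.6 = 21.702 min.
Tank 1: C₁ = C_in(1 − e^(−t/τ₁)). Tank 2 (τ₁ ≠ τ₂): C₂ = C_in[1 − (τ₁ e^(−t/τ₁) − τ₂ e^(−t/τ₂))/(τ₁ − τ₂)].
At t = 57.8: e^(−t/τ₁) = 0.12621, e^(−t/τ₂) = 0.069715.
C₂ = 1.41·[1 − (27.926·0.12621 − 21.702·0.069715)/(6.2234)] = 1.41·0.67677 = 0.95425 mol/L.

0.954 mol/L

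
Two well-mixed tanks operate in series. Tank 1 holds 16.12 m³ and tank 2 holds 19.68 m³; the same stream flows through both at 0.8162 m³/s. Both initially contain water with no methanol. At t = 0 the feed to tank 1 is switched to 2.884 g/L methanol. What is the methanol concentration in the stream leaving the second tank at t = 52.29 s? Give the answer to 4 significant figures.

1.986 g/L

Time constants: τᵢ = Vᵢ/Q for each well-mixed tank.
τ₁ = 16.12/0.8162 = 19.7501 s; τ₂ = 19.68/0.8162 = 24.1117 s.
Tank 1: C₁ = C_in(1 − e^(−t/τ₁)). Tank 2 (τ₁ ≠ τ₂): C₂ = C_in[1 − (τ₁ e^(−t/τ₁) − τ₂ e^(−t/τ₂))/(τ₁ − τ₂)].
At t = 52.29: e^(−t/τ₁) = 0.0708219, e^(−t/τ₂) = 0.114331.
C₂ = 2.884·[1 − (19.7501·0.0708219 − 24.1117·0.114331)/(-4.36168)] = 2.884·0.688653 = 1.98608 g/L.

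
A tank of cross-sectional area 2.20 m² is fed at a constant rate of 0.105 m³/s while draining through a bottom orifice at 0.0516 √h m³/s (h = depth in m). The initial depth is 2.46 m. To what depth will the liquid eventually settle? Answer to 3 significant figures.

Mass balance (ρ constant): A dh/dt = Q_in − 0.0516 √h. At steady state dh/dt = 0:
Q_in = 0.0516 √h_ss ⇒ √h_ss = 0.105/0.0516 = 2.0349.
h_ss = 2.0349² = 4.1408 m. (Since h₀ = 2.46 m < h_ss, the level will rise toward this value.)

4.14 m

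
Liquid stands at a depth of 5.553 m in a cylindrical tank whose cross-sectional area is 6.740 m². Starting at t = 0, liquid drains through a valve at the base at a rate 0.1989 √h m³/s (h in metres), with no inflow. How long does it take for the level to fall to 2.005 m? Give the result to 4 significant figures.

A dh/dt = −Q_out = −0.1989 √h.
This is separable: 2 d(√h)/dt = −0.1989/A, so √h = √h₀ − (0.1989/(2A)) t.
t = 2A(√h₀ − √h)/0.1989 = 2·6.740·(√5.553 − √2.005)/0.1989
  = 13.4800 × (2.35648 − 1.41598) / 0.1989 = 63.7403 s.

63.74 s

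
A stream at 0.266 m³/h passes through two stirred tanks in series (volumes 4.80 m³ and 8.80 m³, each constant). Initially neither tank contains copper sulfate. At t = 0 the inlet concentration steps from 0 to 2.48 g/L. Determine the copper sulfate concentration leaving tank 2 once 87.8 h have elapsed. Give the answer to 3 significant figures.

Each tank obeys Vᵢ dCᵢ/dt = Q(Cᵢ₋₁ − Cᵢ), so τᵢ = Vᵢ/Q.
τ₁ = 4.80/0.266 = 18.045 h; τ₂ = 8.80/0.266 = 33.083 h.
Solving the cascade with C₁(0)=C₂(0)=0 gives C₂(t) = C_in[1 − (τ₁ e^(−t/τ₁) − τ₂ e^(−t/τ₂))/(τ₁ − τ₂)].
At t = 87.8: e^(−t/τ₁) = 0.0077073, e^(−t/τ₂) = 0.070372.
C₂ = 2.48·[1 − (18.045·0.0077073 − 33.083·0.070372)/(-15.038)] = 2.48·0.85443 = 2.1190 g/L.

2.12 g/L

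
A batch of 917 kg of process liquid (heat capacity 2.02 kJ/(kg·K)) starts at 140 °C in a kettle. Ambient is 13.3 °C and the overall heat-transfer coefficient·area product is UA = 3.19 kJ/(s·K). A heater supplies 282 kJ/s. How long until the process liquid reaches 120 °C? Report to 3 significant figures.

429 s

Lumped-capacitance energy balance: M c_p dT/dt = UA(T_amb − T) + Q̇.
τ = M c_p/UA = 580.67 s; T_ss = T_amb + Q̇/UA = 13.3 + 282/3.19 = 101.70 °C.
T(t) = T_ss + (T₀ − T_ss)e^(−t/τ); set T = 120:
t = −τ ln[(T − T_ss)/(T₀ − T_ss)] = −580.67 · ln(0.47779) = 428.87 s.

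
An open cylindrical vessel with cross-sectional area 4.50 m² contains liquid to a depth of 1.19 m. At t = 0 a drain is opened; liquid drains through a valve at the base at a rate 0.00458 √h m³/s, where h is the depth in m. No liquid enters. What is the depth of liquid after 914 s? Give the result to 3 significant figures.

0.392 m

With no inflow, A dh/dt = −0.00458 √h.
∫ h^(−1/2) dh = −(0.00458/A) ∫ dt, giving 2√h = 2√h₀ − (0.00458/A) t.
√h = √1.19 − 0.00458·914/(2·4.50) = 1.0909 − 0.46512 = 0.62575.
h = 0.62575² = 0.39156 m.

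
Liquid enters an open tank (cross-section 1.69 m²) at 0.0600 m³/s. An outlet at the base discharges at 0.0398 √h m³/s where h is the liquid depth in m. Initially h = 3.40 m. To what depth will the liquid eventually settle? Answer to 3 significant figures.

2.27 m

A dh/dt = Q_in − 0.0398 √h. Steady state requires inflow = outflow:
Q_in = 0.0398 √h_ss ⇒ √h_ss = 0.0600/0.0398 = 1.5075.
h_ss = 1.5075² = 2.2727 m. (Since h₀ = 3.40 m > h_ss, the level will fall toward this value.)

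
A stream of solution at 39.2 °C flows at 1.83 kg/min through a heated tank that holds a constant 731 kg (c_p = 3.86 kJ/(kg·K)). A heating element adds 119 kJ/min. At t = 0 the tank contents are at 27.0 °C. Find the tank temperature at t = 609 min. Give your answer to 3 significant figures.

49.7 °C

M c_p dT/dt = ṁ c_p (T_in − T) + Q̇.
τ = M/ṁ = 399.45 min; T_ss = T_in + Q̇/(ṁ c_p) = 39.2 + 119/(1.83·3.86) = 56.046 °C.
Integrating: T(t) = T_ss + (T₀ − T_ss) e^(−t/τ).
T(609) = 56.046 + (-29.046)·e^(−609/399.45) = 56.046 + (-29.046)·0.21771 = 49.723 °C.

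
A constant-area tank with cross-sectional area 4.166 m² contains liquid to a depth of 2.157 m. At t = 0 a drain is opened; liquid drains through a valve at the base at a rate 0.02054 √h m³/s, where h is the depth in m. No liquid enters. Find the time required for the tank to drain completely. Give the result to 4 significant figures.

595.8 s

With no inflow, A dh/dt = −0.02054 √h.
This is separable: 2 d(√h)/dt = −0.02054/A, so √h = √h₀ − (0.02054/(2A)) t.
Set h = 0: 2√h₀ = (0.02054/A) t_empty ⇒ t_empty = 2A√h₀/0.02054.
t_empty = 2·4.166·√2.157/0.02054 = 8.33200·1.46867/0.02054 = 595.764 s.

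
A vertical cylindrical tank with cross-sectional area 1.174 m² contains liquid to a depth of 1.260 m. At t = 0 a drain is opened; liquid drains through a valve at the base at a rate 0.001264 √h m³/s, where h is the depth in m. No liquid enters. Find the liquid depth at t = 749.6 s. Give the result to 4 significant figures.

With no inflow, A dh/dt = −0.001264 √h.
This is separable: 2 d(√h)/dt = −0.001264/A, so √h = √h₀ − (0.001264/(2A)) t.
√h = √1.260 − 0.001264·749.6/(2·1.174) = 1.12250 − 0.403533 = 0.718965.
h = 0.718965² = 0.516910 m.

0.5169 m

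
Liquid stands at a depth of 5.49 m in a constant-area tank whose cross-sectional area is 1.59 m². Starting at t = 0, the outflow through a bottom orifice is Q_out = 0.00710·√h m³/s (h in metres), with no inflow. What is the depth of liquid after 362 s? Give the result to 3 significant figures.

A dh/dt = −Q_out = −0.00710 √h.
Separate and integrate: 2(√h − √h₀) = −(0.00710/A) t.
√h = √5.49 − 0.00710·362/(2·1.59) = 2.3431 − 0.80824 = 1.5348.
h = 1.5348² = 2.3557 m.

2.36 m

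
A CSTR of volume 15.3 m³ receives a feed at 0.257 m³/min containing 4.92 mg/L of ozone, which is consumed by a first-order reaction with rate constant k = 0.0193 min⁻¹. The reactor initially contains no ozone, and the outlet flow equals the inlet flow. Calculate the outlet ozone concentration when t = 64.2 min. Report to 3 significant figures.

2.06 mg/L

Species balance: V dC/dt = Q C_in − Q C − k V C.
dC/dt = (Q/V) C_in − (Q/V + k) C; effective rate a = Q/V + k = 0.016797 + 0.0193 = 0.036097 min⁻¹.
C_ss = Q C_in/(Q + kV) = 2.2894 mg/L; C(t) = C_ss + (C₀ − C_ss) e^(−a t).
C(64.2) = 2.2894 + (-2.2894)·e^(−0.036097·64.2) = 2.2894 + (-2.2894)·0.098524 = 2.0639 mg/L.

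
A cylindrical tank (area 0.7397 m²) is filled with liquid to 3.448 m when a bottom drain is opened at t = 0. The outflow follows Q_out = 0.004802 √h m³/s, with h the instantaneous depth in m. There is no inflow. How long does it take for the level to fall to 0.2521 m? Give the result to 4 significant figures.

With no inflow, A dh/dt = −0.004802 √h.
This is separable: 2 d(√h)/dt = −0.004802/A, so √h = √h₀ − (0.004802/(2A)) t.
t = 2A(√h₀ − √h)/0.004802 = 2·0.7397·(√3.448 − √0.2521)/0.004802
  = 1.47940 × (1.85688 − 0.502096) / 0.004802 = 417.382 s.

417.4 s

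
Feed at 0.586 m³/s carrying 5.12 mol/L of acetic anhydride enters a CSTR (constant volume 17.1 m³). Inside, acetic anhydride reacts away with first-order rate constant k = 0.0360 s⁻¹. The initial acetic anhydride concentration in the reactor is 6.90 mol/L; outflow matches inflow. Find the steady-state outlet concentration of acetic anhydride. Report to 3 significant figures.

Species balance: V dC/dt = Q C_in − Q C − k V C.
At steady state: 0 = Q C_in − (Q + kV) C_ss, so C_ss = Q C_in/(Q + kV).
C_ss = 0.586·5.12/(0.586 + 0.0360·17.1) = 3.0003/1.2016 = 2.4969 mol/L.

2.50 mol/L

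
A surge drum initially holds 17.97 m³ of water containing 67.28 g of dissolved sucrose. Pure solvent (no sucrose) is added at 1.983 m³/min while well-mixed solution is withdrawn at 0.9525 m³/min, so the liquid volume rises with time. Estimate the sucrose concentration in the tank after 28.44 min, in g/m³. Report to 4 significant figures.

Let m(t) be the amount of sucrose. Volume: V(t) = V₀ + (Q_in − Q_out) t = 17.97 + 1.03050 t; V(28.44) = 47.2774 m³.
Solute balance: dm/dt = 0 − Q_out C = −Q_out m/V(t).
dm/m = −Q_out dt/(V₀ + 1.03050 t); integrating gives ln(m/m₀) = −(Q_out/(Q_in−Q_out)) ln(V/V₀).
m = m₀ (V₀/V)^(Q_out/(Q_in−Q_out)) = 67.28 × (17.97/47.2774)^(0.924309) = 27.5156 g.
C = m/V = 27.5156/47.2774 = 0.582003 g/m³.

0.5820 g/m³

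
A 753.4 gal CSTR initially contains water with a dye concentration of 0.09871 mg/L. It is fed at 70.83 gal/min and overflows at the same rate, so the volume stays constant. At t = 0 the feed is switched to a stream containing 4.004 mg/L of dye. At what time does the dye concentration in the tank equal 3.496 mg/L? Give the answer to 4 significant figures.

Accumulation = in − out for the solute gives V dC/dt = Q(C_in − C), so τ = V/Q = 10.6367 min.
C(t) = C_in + (C₀ − C_in) e^(−t/τ). Set C = 3.496 and solve for t:
e^(−t/τ) = (C − C_in)/(C₀ − C_in) = (3.496 − 4.004)/(0.09871 − 4.004) = 0.130080
t = −τ ln(…) = 10.6367 × 2.03961 = 21.6947 min.

21.69 min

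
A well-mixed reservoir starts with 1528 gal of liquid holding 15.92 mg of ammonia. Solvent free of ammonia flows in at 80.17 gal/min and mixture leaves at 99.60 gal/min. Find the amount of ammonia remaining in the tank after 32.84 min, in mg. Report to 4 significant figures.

Let m(t) be the amount of ammonia. Volume: V(t) = V₀ + (Q_in − Q_out) t = 1528 − 19.4300 t; V(32.84) = 889.919 gal.
No ammonia enters, so dm/dt = −Q_out · (m/V).
dm/m = −Q_out dt/(V₀ − 19.4300 t); integrating gives ln(m/m₀) = −(Q_out/(Q_in−Q_out)) ln(V/V₀).
m = m₀ (V₀/V)^(Q_out/(Q_in−Q_out)) = 15.92 × (1528/889.919)^(-5.12609) = 0.996494 mg.

0.9965 mg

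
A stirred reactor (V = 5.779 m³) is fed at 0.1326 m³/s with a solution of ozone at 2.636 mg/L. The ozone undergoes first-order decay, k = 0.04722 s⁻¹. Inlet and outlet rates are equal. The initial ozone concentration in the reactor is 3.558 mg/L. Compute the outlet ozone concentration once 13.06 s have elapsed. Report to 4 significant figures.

1.940 mg/L

Species balance: V dC/dt = Q C_in − Q C − k V C.
dC/dt = (Q/V) C_in − (Q/V + k) C; effective rate a = Q/V + k = 0.0229451 + 0.04722 = 0.0701651 s⁻¹.
C_ss = Q C_in/(Q + kV) = 0.862015 mg/L; C(t) = C_ss + (C₀ − C_ss) e^(−a t).
C(13.06) = 0.862015 + (2.69599)·e^(−0.0701651·13.06) = 0.862015 + (2.69599)·0.399974 = 1.94034 mg/L.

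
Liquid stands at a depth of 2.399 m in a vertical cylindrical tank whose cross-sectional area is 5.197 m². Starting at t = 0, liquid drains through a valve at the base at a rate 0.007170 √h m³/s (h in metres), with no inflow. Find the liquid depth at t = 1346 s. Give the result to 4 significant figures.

0.3849 m

Accumulation of liquid (constant cross-section A): A dh/dt = −0.007170 √h.
Separate and integrate: 2(√h − √h₀) = −(0.007170/A) t.
√h = √2.399 − 0.007170·1346/(2·5.197) = 1.54887 − 0.928499 = 0.620371.
h = 0.620371² = 0.384861 m.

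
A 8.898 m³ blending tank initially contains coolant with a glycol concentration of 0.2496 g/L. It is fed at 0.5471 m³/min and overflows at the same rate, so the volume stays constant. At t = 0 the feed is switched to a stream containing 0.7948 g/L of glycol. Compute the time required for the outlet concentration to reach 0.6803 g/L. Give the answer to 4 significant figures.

Transient balance on the dissolved component: V dC/dt = Q(C_in − C), so τ = V/Q = 16.2639 min.
C(t) = C_in + (C₀ − C_in) e^(−t/τ). Set C = 0.6803 and solve for t:
e^(−t/τ) = (C − C_in)/(C₀ − C_in) = (0.6803 − 0.7948)/(0.2496 − 0.7948) = 0.210015
t = −τ ln(…) = 16.2639 × 1.56058 = 25.3811 min.

25.38 min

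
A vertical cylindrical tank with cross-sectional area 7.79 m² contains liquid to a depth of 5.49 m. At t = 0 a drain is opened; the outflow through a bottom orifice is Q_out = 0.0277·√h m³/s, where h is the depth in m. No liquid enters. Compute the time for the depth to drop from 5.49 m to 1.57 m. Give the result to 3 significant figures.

With no inflow, A dh/dt = −0.0277 √h.
Separate and integrate: 2(√h − √h₀) = −(0.0277/A) t.
t = 2A(√h₀ − √h)/0.0277 = 2·7.79·(√5.49 − √1.57)/0.0277
  = 15.580 × (2.3431 − 1.2530) / 0.0277 = 613.12 s.

613 s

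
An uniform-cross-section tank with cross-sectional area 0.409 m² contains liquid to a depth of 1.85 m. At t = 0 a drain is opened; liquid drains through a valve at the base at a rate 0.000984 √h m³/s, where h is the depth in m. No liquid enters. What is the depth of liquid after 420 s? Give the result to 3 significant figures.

0.731 m

With no inflow, A dh/dt = −0.000984 √h.
Separate and integrate: 2(√h − √h₀) = −(0.000984/A) t.
√h = √1.85 − 0.000984·420/(2·0.409) = 1.3601 − 0.50523 = 0.85491.
h = 0.85491² = 0.73088 m.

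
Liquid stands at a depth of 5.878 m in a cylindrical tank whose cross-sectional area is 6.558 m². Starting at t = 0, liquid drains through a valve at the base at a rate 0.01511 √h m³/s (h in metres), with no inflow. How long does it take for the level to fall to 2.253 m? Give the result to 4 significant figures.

801.6 s

Volume balance on the tank: A dh/dt = −0.01511 √h.
∫ h^(−1/2) dh = −(0.01511/A) ∫ dt, giving 2√h = 2√h₀ − (0.01511/A) t.
t = 2A(√h₀ − √h)/0.01511 = 2·6.558·(√5.878 − √2.253)/0.01511
  = 13.1160 × (2.42446 − 1.50100) / 0.01511 = 801.594 s.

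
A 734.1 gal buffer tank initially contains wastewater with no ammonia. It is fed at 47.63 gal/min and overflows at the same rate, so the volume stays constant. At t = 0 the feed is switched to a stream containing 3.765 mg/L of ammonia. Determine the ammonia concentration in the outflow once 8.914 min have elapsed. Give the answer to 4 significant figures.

Mass balance on the solute (V constant): V dC/dt = Q(C_in − C).
Rewrite as dC/dt + C/τ = C_in/τ, τ = V/Q = 15.4126 min.
Solution: C(t) = C_in + (C₀ − C_in) e^(−t/τ).
C(8.914) = 3.765 + (0 − 3.765)·e^(−8.914/15.4126) = 3.765 + (-3.76500)·0.560818 = 1.65352 mg/L.

1.654 mg/L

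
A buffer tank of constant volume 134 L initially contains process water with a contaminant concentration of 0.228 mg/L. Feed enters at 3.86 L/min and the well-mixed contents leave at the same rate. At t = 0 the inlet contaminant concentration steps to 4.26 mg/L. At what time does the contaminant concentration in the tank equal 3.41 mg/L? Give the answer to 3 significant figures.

Unsteady species balance (constant V, well mixed): V dC/dt = Q(C_in − C), so τ = V/Q = 34.715 min.
C(t) = C_in + (C₀ − C_in) e^(−t/τ). Set C = 3.41 and solve for t:
e^(−t/τ) = (C − C_in)/(C₀ − C_in) = (3.41 − 4.26)/(0.228 − 4.26) = 0.21081
t = −τ ln(…) = 34.715 × 1.5568 = 54.044 min.

54.0 min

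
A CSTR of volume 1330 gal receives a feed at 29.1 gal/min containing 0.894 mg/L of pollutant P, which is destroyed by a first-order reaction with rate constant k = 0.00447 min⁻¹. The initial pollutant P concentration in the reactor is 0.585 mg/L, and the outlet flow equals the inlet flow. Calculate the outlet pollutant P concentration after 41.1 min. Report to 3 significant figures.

Accumulation = in − out − consumed: V dC/dt = Q C_in − Q C − k V C.
dC/dt = (Q/V) C_in − (Q/V + k) C; effective rate a = Q/V + k = 0.021880 + 0.00447 = 0.026350 min⁻¹.
C_ss = Q C_in/(Q + kV) = 0.74234 mg/L; C(t) = C_ss + (C₀ − C_ss) e^(−a t).
C(41.1) = 0.74234 + (-0.15734)·e^(−0.026350·41.1) = 0.74234 + (-0.15734)·0.33859 = 0.68907 mg/L.

0.689 mg/L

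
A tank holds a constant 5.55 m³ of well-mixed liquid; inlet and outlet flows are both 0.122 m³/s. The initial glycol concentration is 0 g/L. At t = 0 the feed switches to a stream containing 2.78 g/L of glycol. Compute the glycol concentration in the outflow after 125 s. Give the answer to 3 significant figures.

2.60 g/L

Unsteady species balance (constant V, well mixed): V dC/dt = Q(C_in − C).
Rewrite as dC/dt + C/τ = C_in/τ, τ = V/Q = 45.492 s.
This is linear first-order; C(t) = C_in + (C₀ − C_in) e^(−t/τ).
C(125) = 2.78 + (0 − 2.78)·e^(−125/45.492) = 2.78 + (-2.7800)·0.064072 = 2.6019 g/L.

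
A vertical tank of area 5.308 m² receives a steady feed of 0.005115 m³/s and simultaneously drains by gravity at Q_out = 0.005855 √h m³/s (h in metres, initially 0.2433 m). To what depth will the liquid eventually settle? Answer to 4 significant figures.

Level balance: A dh/dt = 0.005115 − 0.005855 √h. Setting dh/dt = 0:
Q_in = 0.005855 √h_ss ⇒ √h_ss = 0.005115/0.005855 = 0.873612.
h_ss = 0.873612² = 0.763198 m. (Since h₀ = 0.2433 m < h_ss, the level will rise toward this value.)

0.7632 m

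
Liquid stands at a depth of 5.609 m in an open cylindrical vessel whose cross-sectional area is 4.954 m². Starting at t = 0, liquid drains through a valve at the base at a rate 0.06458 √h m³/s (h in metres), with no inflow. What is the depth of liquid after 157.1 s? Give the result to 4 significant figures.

With no inflow, A dh/dt = −0.06458 √h.
This is separable: 2 d(√h)/dt = −0.06458/A, so √h = √h₀ − (0.06458/(2A)) t.
√h = √5.609 − 0.06458·157.1/(2·4.954) = 2.36833 − 1.02397 = 1.34436.
h = 1.34436² = 1.80730 m.

1.807 m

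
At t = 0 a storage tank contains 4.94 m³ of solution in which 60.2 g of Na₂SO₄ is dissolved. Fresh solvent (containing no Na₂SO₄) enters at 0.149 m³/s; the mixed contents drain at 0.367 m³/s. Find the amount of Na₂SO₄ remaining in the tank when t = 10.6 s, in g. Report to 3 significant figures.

20.8 g

Total volume: dV/dt = Q_in − Q_out = -0.21800 m³/s, so V(t) = 4.94 − 0.21800 t and V(10.6) = 2.6292 m³.
Species balance (pure solvent in): dm/dt = −Q_out · m/V(t).
Separate: dm/m = −Q_out dt/V(t) ⇒ ln(m/m₀) = −(Q_out/(Q_in−Q_out)) ln(V/V₀).
m = m₀ (V₀/V)^(Q_out/(Q_in−Q_out)) = 60.2 × (4.94/2.6292)^(-1.6835) = 20.820 g.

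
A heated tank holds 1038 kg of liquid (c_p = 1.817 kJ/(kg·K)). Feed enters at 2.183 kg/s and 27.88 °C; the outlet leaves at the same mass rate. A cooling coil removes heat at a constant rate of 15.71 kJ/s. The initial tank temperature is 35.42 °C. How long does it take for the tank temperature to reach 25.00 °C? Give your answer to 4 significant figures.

M c_p dT/dt = ṁ c_p (T_in − T) − Q̇.
τ = M/ṁ = 475.492 s; T_ss = T_in − Q̇/(ṁ c_p) = 23.9193 °C.
T(t) = T_ss + (T₀ − T_ss) e^(−t/τ). Set T = 25.00:
e^(−t/τ) = (25.00 − 23.9193)/(35.42 − 23.9193) = 0.0939650
t = −475.492 · ln(0.0939650) = 1124.46 s.

1124 s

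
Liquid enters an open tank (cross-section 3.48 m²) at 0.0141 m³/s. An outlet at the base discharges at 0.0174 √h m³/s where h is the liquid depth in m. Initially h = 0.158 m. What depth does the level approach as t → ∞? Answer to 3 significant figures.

A dh/dt = Q_in − 0.0174 √h. Steady state requires inflow = outflow:
Q_in = 0.0174 √h_ss ⇒ √h_ss = 0.0141/0.0174 = 0.81034.
h_ss = 0.81034² = 0.65666 m. (Since h₀ = 0.158 m < h_ss, the level will rise toward this value.)

0.657 m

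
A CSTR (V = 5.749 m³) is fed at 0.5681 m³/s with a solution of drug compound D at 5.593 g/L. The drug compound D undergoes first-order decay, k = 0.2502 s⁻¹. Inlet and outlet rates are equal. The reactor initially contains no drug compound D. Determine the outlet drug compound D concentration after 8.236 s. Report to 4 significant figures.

1.494 g/L

V dC/dt = Q(C_in − C) − k V C.
dC/dt = (Q/V) C_in − (Q/V + k) C; effective rate a = Q/V + k = 0.0988172 + 0.2502 = 0.349017 s⁻¹.
C_ss = Q C_in/(Q + kV) = 1.58355 g/L; C(t) = C_ss + (C₀ − C_ss) e^(−a t).
C(8.236) = 1.58355 + (-1.58355)·e^(−0.349017·8.236) = 1.58355 + (-1.58355)·0.0564440 = 1.49416 g/L.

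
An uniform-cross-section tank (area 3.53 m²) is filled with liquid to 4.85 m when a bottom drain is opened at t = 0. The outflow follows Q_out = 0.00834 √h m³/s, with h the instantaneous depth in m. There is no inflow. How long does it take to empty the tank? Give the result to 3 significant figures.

1860 s

With no inflow, A dh/dt = −0.00834 √h.
This is separable: 2 d(√h)/dt = −0.00834/A, so √h = √h₀ − (0.00834/(2A)) t.
Tank is empty when √h = 0: t_empty = 2A√h₀/0.00834.
t_empty = 2·3.53·√4.85/0.00834 = 7.0600·2.2023/0.00834 = 1864.3 s.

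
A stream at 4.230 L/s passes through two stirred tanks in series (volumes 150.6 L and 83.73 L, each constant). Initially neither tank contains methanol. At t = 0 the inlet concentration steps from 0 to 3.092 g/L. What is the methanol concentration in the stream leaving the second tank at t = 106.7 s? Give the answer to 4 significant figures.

Each tank obeys Vᵢ dCᵢ/dt = Q(Cᵢ₋₁ − Cᵢ), so τᵢ = Vᵢ/Q.
τ₁ = 150.6/4.230 = 35.6028 s; τ₂ = 83.73/4.230 = 19.7943 s.
Tank 1: C₁ = C_in(1 − e^(−t/τ₁)). Tank 2 (τ₁ ≠ τ₂): C₂ = C_in[1 − (τ₁ e^(−t/τ₁) − τ₂ e^(−t/τ₂))/(τ₁ − τ₂)].
At t = 106.7: e^(−t/τ₁) = 0.0499390, e^(−t/τ₂) = 0.00456000.
C₂ = 3.092·[1 − (35.6028·0.0499390 − 19.7943·0.00456000)/(15.8085)] = 3.092·0.893240 = 2.76190 g/L.

2.762 g/L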